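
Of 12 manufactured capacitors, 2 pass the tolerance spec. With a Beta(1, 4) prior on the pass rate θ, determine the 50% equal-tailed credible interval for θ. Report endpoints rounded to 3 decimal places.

[0.109, 0.231]

Posterior: Beta(1+2, 4+10) = Beta(3, 14).
Equal-tailed 50% interval: the 0.25 and 0.75 quantiles of Beta(3, 14).
Posterior mean ≈ 0.176, SD ≈ 0.090; a Normal approximation gives roughly [0.116, 0.237].
Exact: F⁻¹(0.25) = 0.109; F⁻¹(0.75) = 0.231.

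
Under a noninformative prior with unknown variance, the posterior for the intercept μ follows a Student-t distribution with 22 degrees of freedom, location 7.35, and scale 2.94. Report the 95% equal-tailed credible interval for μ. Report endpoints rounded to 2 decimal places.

The t_22 distribution is symmetric; the 95% interval is 7.35 ± t·2.94 with t_{0.975,22} = 2.074.
Half-width: 2.074 × 2.94 = 6.10.
7.35 − 6.10 = 1.25; 7.35 + 6.10 = 13.45.

[1.25, 13.45]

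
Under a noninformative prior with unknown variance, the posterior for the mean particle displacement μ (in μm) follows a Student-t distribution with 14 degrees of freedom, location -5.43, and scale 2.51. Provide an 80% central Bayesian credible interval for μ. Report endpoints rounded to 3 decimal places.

[-8.806, -2.054]

The t_14 distribution is symmetric; the 80% interval is -5.43 ± t·2.51 with t_{0.9,14} = 1.345.
Half-width: 1.345 × 2.51 = 3.376.
-5.43 − 3.376 = -8.806; -5.43 + 3.376 = -2.054.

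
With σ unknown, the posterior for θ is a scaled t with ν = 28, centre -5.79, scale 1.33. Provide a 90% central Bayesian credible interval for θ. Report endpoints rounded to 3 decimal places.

The t_28 distribution is symmetric; the 90% interval is -5.79 ± t·1.33 with t_{0.95,28} = 1.701.
Half-width: 1.701 × 1.33 = 2.263.
-5.79 − 2.263 = -8.053; -5.79 + 2.263 = -3.527.

[-8.053, -3.527]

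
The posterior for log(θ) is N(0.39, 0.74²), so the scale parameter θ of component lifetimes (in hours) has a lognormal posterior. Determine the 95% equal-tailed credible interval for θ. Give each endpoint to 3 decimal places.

On the log scale the 95% interval is 0.39 ± 1.960 × 0.74 = [-1.0604, 1.8404].
Exponentiate: [e^-1.0604, e^1.8404] = [0.346, 6.299].

[0.346, 6.299]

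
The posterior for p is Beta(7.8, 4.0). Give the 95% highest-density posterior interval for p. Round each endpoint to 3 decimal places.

The posterior is unimodal and skewed, so the HPD interval has equal density at both endpoints and is the shortest 95% interval.
Solving f(0.403) = f(0.904) with F(0.904) − F(0.403) = 0.95 gives [0.403, 0.904].
For comparison, the equal-tailed interval is [0.382, 0.888]; the HPD is narrower and shifted toward the mode.

[0.403, 0.904]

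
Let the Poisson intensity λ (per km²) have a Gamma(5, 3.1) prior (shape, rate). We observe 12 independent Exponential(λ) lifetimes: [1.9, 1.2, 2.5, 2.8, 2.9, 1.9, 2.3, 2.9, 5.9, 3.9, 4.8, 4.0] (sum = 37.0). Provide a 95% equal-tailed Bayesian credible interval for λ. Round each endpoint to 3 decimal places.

Posterior: Gamma(5+12, 3.1+37.0) = Gamma(17, 40.1) (shape, rate).
Equal-tailed 95% interval: Gamma(17, 40.1) quantiles at 0.025 and 0.975.
Posterior mean ≈ 0.424, SD ≈ 0.103; a Normal approximation gives roughly [0.222, 0.625].
Exact: lower = 0.247; upper = 0.648.

[0.247, 0.648]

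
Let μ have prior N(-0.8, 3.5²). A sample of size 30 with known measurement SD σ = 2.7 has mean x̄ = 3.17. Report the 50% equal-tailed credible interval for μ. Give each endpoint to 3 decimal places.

[2.764, 3.422]

Posterior precision = 1/3.5² + 30/2.7² = 0.0816 + 4.1152 = 4.1969, so posterior SD = 0.4881.
Posterior mean = (-0.8/3.5² + 30·3.17/2.7²) / 4.1969 = 3.0928.
Interval: 3.0928 ± 0.674 × 0.4881 → [2.764, 3.422].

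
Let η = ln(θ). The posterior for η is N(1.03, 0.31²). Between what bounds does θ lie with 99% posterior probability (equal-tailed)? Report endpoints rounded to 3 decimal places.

On the log scale the 99% interval is 1.03 ± 2.576 × 0.31 = [0.2315, 1.8285].
Exponentiate: [e^0.2315, e^1.8285] = [1.260, 6.225].

[1.260, 6.225]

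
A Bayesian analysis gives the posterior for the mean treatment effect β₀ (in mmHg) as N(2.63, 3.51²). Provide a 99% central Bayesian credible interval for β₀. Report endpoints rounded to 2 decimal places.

[-6.41, 11.67]

The posterior is symmetric, so the 99% equal-tailed interval is β₀ = 2.63 ± z·3.51 with z = 2.576.
Half-width: 2.576 × 3.51 = 9.04.
2.63 − 9.04 = -6.41; 2.63 + 9.04 = 11.67.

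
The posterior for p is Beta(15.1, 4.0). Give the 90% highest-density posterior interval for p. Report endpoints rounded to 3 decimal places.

[0.650, 0.937]

The posterior is unimodal and skewed, so the HPD interval has equal density at both endpoints and is the shortest 90% interval.
Solving f(0.650) = f(0.937) with F(0.937) − F(0.650) = 0.90 gives [0.650, 0.937].
For comparison, the equal-tailed interval is [0.625, 0.921]; the HPD is narrower and shifted toward the mode.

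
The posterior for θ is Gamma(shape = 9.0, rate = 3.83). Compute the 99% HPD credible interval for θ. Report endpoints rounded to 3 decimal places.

[0.705, 4.640]

The posterior is unimodal and skewed, so the HPD interval has equal density at both endpoints and is the shortest 99% interval.
Solving f(0.705) = f(4.640) with F(4.640) − F(0.705) = 0.99 gives [0.705, 4.640].
For comparison, the equal-tailed interval is [0.818, 4.851]; the HPD is narrower and shifted toward the mode.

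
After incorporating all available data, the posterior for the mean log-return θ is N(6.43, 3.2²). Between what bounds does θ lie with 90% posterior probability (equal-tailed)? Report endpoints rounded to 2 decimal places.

[1.17, 11.69]

The posterior is symmetric, so the 90% equal-tailed interval is θ = 6.43 ± z·3.2 with z = 1.645.
Half-width: 1.645 × 3.2 = 5.26.
6.43 − 5.26 = 1.17; 6.43 + 5.26 = 11.69.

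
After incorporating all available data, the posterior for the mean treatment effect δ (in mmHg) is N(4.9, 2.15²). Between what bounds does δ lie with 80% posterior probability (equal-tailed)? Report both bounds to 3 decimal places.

The posterior is symmetric, so the 80% equal-tailed interval is δ = 4.9 ± z·2.15 with z = 1.282.
Half-width: 1.282 × 2.15 = 2.755.
4.9 − 2.755 = 2.145; 4.9 + 2.755 = 7.655.

[2.145, 7.655]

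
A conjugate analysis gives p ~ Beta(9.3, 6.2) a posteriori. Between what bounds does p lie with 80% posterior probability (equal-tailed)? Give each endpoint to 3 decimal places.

[0.440, 0.754]

Posterior: Beta(9.3, 6.2).
Equal-tailed 80% interval: the 0.1 and 0.9 quantiles of Beta(9.3, 6.2).
Posterior mean ≈ 0.600, SD ≈ 0.121; a Normal approximation gives roughly [0.445, 0.755].
Exact: F⁻¹(0.1) = 0.440; F⁻¹(0.9) = 0.754.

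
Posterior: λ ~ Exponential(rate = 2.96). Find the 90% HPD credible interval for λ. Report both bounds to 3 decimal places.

[0.000, 0.778]

The exponential density is strictly decreasing on [0, ∞), so the HPD interval is anchored at 0: [0, q] with P(λ ≤ q) = 0.90.
q = −ln(1 − 0.90) / 2.96 = 2.3026 / 2.96 = 0.778.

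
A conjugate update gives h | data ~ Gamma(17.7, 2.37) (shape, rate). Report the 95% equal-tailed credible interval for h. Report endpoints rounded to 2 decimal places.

Posterior: Gamma(shape 17.7, rate 2.37).
Equal-tailed 95% interval: Gamma(17.7, 2.37) quantiles at 0.025 and 0.975.
Posterior mean ≈ 7.47, SD ≈ 1.78; a Normal approximation gives roughly [3.99, 10.95].
Exact: lower = 4.40; upper = 11.33.

[4.40, 11.33]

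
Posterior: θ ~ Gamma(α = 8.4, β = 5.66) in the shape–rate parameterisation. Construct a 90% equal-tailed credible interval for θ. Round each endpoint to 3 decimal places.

[0.753, 2.414]

Posterior: Gamma(shape 8.4, rate 5.66).
Equal-tailed 90% interval: Gamma(8.4, 5.66) quantiles at 0.05 and 0.95.
Posterior mean ≈ 1.484, SD ≈ 0.512; a Normal approximation gives roughly [0.642, 2.326].
Exact: lower = 0.753; upper = 2.414.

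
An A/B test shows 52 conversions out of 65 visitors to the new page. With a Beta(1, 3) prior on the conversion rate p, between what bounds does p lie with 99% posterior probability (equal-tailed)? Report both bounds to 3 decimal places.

Posterior: Beta(1+52, 3+13) = Beta(53, 16).
Equal-tailed 99% interval: the 0.005 and 0.995 quantiles of Beta(53, 16).
Posterior mean ≈ 0.768, SD ≈ 0.050; a Normal approximation gives roughly [0.638, 0.898].
Exact: F⁻¹(0.005) = 0.626; F⁻¹(0.995) = 0.882.

[0.626, 0.882]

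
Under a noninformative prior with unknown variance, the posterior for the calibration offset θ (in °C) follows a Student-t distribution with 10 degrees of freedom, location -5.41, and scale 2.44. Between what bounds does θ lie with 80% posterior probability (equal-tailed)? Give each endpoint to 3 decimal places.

[-8.758, -2.062]

The t_10 distribution is symmetric; the 80% interval is -5.41 ± t·2.44 with t_{0.9,10} = 1.372.
Half-width: 1.372 × 2.44 = 3.348.
-5.41 − 3.348 = -8.758; -5.41 + 3.348 = -2.062.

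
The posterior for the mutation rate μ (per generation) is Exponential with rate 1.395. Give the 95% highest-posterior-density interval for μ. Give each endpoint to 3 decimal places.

The exponential density is strictly decreasing on [0, ∞), so the HPD interval is anchored at 0: [0, q] with P(μ ≤ q) = 0.95.
q = −ln(1 − 0.95) / 1.395 = 2.9957 / 1.395 = 2.147.

[0.000, 2.147]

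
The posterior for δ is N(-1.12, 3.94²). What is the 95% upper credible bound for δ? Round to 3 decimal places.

5.361

Need U with P(δ ≤ U) = 0.95: U = -1.12 + z_{0.05}·3.94.
z = 1.645; U = -1.12 + 1.645 × 3.94 = 5.361.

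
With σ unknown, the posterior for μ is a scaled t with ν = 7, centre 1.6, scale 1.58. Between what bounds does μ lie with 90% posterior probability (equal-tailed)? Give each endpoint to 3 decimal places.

[-1.393, 4.593]

The t_7 distribution is symmetric; the 90% interval is 1.6 ± t·1.58 with t_{0.95,7} = 1.895.
Half-width: 1.895 × 1.58 = 2.993.
1.6 − 2.993 = -1.393; 1.6 + 2.993 = 4.593.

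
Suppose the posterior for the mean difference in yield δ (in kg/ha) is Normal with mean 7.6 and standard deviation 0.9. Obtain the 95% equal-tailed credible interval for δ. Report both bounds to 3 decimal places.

[5.836, 9.364]

The posterior is symmetric, so the 95% equal-tailed interval is δ = 7.6 ± z·0.9 with z = 1.960.
Half-width: 1.960 × 0.9 = 1.764.
7.6 − 1.764 = 5.836; 7.6 + 1.764 = 9.364.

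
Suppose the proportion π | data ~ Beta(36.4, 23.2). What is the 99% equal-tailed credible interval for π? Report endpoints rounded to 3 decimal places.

Posterior: Beta(36.4, 23.2).
Equal-tailed 99% interval: the 0.005 and 0.995 quantiles of Beta(36.4, 23.2).
Posterior mean ≈ 0.611, SD ≈ 0.063; a Normal approximation gives roughly [0.449, 0.772].
Exact: F⁻¹(0.005) = 0.445; F⁻¹(0.995) = 0.763.

[0.445, 0.763]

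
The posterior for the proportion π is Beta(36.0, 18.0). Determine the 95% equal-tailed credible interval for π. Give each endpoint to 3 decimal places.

Posterior: Beta(36.0, 18.0).
Equal-tailed 95% interval: the 0.025 and 0.975 quantiles of Beta(36.0, 18.0).
Posterior mean ≈ 0.667, SD ≈ 0.064; a Normal approximation gives roughly [0.542, 0.791].
Exact: F⁻¹(0.025) = 0.537; F⁻¹(0.975) = 0.785.

[0.537, 0.785]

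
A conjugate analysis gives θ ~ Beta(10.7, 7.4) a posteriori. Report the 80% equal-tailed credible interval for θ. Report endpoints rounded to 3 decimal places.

Posterior: Beta(10.7, 7.4).
Equal-tailed 80% interval: the 0.1 and 0.9 quantiles of Beta(10.7, 7.4).
Posterior mean ≈ 0.591, SD ≈ 0.112; a Normal approximation gives roughly [0.447, 0.735].
Exact: F⁻¹(0.1) = 0.442; F⁻¹(0.9) = 0.735.

[0.442, 0.735]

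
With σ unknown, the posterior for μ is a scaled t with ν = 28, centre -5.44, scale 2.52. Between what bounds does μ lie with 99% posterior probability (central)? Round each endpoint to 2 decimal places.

[-12.40, 1.52]

The t_28 distribution is symmetric; the 99% interval is -5.44 ± t·2.52 with t_{0.995,28} = 2.763.
Half-width: 2.763 × 2.52 = 6.96.
-5.44 − 6.96 = -12.40; -5.44 + 6.96 = 1.52.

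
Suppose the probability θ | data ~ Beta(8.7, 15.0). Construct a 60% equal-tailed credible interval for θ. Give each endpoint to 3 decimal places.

[0.283, 0.449]

Posterior: Beta(8.7, 15.0).
Equal-tailed 60% interval: the 0.2 and 0.8 quantiles of Beta(8.7, 15.0).
Posterior mean ≈ 0.367, SD ≈ 0.097; a Normal approximation gives roughly [0.285, 0.449].
Exact: F⁻¹(0.2) = 0.283; F⁻¹(0.8) = 0.449.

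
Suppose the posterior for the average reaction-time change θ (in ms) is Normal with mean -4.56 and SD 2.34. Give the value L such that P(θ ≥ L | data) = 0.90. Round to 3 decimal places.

Need L with P(θ ≥ L) = 0.90: L = -4.56 − z_{0.1}·2.34.
z = 1.282; L = -4.56 − 1.282 × 2.34 = -7.559.

-7.559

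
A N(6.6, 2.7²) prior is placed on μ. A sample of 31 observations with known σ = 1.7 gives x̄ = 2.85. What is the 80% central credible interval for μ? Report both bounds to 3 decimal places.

[2.509, 3.286]

Posterior precision = 1/2.7² + 31/1.7² = 0.1372 + 10.7266 = 10.8638, so posterior SD = 0.3034.
Posterior mean = (6.6/2.7² + 31·2.85/1.7²) / 10.8638 = 2.8974.
Interval: 2.8974 ± 1.282 × 0.3034 → [2.509, 3.286].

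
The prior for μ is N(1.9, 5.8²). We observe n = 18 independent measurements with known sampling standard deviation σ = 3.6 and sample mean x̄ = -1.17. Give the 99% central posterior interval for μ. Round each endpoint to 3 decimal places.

[-3.268, 1.057]

Posterior precision = 1/5.8² + 18/3.6² = 0.0297 + 1.3889 = 1.4186, so posterior SD = 0.8396.
Posterior mean = (1.9/5.8² + 18·-1.17/3.6²) / 1.4186 = -1.1057.
Interval: -1.1057 ± 2.576 × 0.8396 → [-3.268, 1.057].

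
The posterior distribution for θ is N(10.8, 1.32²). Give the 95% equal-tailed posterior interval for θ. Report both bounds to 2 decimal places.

[8.21, 13.39]

The posterior is symmetric, so the 95% equal-tailed interval is θ = 10.8 ± z·1.32 with z = 1.960.
Half-width: 1.960 × 1.32 = 2.59.
10.8 − 2.59 = 8.21; 10.8 + 2.59 = 13.39.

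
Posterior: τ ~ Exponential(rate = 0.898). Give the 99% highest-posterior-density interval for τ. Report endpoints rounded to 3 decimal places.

The exponential density is strictly decreasing on [0, ∞), so the HPD interval is anchored at 0: [0, q] with P(τ ≤ q) = 0.99.
q = −ln(1 − 0.99) / 0.898 = 4.6052 / 0.898 = 5.128.

[0.000, 5.128]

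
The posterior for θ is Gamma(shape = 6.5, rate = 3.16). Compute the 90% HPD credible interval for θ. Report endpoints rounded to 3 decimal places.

The posterior is unimodal and skewed, so the HPD interval has equal density at both endpoints and is the shortest 90% interval.
Solving f(0.776) = f(3.289) with F(3.289) − F(0.776) = 0.90 gives [0.776, 3.289].
For comparison, the equal-tailed interval is [0.932, 3.538]; the HPD is narrower and shifted toward the mode.

[0.776, 3.289]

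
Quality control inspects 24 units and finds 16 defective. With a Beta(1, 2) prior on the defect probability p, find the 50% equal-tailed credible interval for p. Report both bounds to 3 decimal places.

[0.568, 0.694]

Posterior: Beta(1+16, 2+8) = Beta(17, 10).
Equal-tailed 50% interval: the 0.25 and 0.75 quantiles of Beta(17, 10).
Posterior mean ≈ 0.630, SD ≈ 0.091; a Normal approximation gives roughly [0.568, 0.691].
Exact: F⁻¹(0.25) = 0.568; F⁻¹(0.75) = 0.694.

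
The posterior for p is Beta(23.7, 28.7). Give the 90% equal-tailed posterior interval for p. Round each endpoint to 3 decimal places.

[0.341, 0.565]

Posterior: Beta(23.7, 28.7).
Equal-tailed 90% interval: the 0.05 and 0.95 quantiles of Beta(23.7, 28.7).
Posterior mean ≈ 0.452, SD ≈ 0.068; a Normal approximation gives roughly [0.340, 0.564].
Exact: F⁻¹(0.05) = 0.341; F⁻¹(0.95) = 0.565.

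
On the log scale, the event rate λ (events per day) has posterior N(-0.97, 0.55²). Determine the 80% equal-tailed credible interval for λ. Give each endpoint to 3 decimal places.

On the log scale the 80% interval is -0.97 ± 1.282 × 0.55 = [-1.6749, -0.2651].
Exponentiate: [e^-1.6749, e^-0.2651] = [0.187, 0.767].

[0.187, 0.767]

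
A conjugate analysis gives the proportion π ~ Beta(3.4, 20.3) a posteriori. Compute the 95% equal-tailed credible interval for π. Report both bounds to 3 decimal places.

Posterior: Beta(3.4, 20.3).
Equal-tailed 95% interval: the 0.025 and 0.975 quantiles of Beta(3.4, 20.3).
Posterior mean ≈ 0.143, SD ≈ 0.071; a Normal approximation gives roughly [0.005, 0.282].
Exact: F⁻¹(0.025) = 0.036; F⁻¹(0.975) = 0.307.

[0.036, 0.307]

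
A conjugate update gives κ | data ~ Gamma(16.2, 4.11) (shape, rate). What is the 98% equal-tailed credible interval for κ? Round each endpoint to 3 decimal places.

[2.025, 6.570]

Posterior: Gamma(shape 16.2, rate 4.11).
Equal-tailed 98% interval: Gamma(16.2, 4.11) quantiles at 0.01 and 0.99.
Posterior mean ≈ 3.942, SD ≈ 0.979; a Normal approximation gives roughly [1.663, 6.220].
Exact: lower = 2.025; upper = 6.570.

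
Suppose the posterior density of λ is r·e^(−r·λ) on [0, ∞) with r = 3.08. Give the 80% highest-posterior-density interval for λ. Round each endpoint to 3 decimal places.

The exponential density is strictly decreasing on [0, ∞), so the HPD interval is anchored at 0: [0, q] with P(λ ≤ q) = 0.80.
q = −ln(1 − 0.80) / 3.08 = 1.6094 / 3.08 = 0.523.

[0.000, 0.523]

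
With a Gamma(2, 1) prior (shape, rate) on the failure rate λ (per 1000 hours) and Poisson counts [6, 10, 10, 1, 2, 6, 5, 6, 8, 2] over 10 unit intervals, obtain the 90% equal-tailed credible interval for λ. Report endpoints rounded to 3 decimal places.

[4.188, 6.461]

Posterior: Gamma(2+56, 1+10) = Gamma(58, 11) (shape, rate).
Equal-tailed 90% interval: Gamma(58, 11) quantiles at 0.05 and 0.95.
Posterior mean ≈ 5.273, SD ≈ 0.692; a Normal approximation gives roughly [4.134, 6.412].
Exact: lower = 4.188; upper = 6.461.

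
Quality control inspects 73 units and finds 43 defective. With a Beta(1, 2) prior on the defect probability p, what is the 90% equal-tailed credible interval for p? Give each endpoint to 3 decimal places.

Posterior: Beta(1+43, 2+30) = Beta(44, 32).
Equal-tailed 90% interval: the 0.05 and 0.95 quantiles of Beta(44, 32).
Posterior mean ≈ 0.579, SD ≈ 0.056; a Normal approximation gives roughly [0.486, 0.671].
Exact: F⁻¹(0.05) = 0.485; F⁻¹(0.95) = 0.670.

[0.485, 0.670]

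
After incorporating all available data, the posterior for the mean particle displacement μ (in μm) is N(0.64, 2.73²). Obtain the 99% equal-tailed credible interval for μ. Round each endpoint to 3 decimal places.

[-6.392, 7.672]

The posterior is symmetric, so the 99% equal-tailed interval is μ = 0.64 ± z·2.73 with z = 2.576.
Half-width: 2.576 × 2.73 = 7.032.
0.64 − 7.032 = -6.392; 0.64 + 7.032 = 7.672.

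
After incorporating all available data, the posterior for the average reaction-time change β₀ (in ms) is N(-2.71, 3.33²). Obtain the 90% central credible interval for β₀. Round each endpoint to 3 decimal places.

[-8.187, 2.767]

The posterior is symmetric, so the 90% equal-tailed interval is β₀ = -2.71 ± z·3.33 with z = 1.645.
Half-width: 1.645 × 3.33 = 5.477.
-2.71 − 5.477 = -8.187; -2.71 + 5.477 = 2.767.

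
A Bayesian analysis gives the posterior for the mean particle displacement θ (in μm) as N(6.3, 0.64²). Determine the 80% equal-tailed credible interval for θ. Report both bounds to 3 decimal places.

[5.480, 7.120]

The posterior is symmetric, so the 80% equal-tailed interval is θ = 6.3 ± z·0.64 with z = 1.282.
Half-width: 1.282 × 0.64 = 0.820.
6.3 − 0.820 = 5.480; 6.3 + 0.820 = 7.120.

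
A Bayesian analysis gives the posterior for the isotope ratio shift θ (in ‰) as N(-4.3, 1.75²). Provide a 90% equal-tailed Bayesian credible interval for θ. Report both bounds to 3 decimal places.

The posterior is symmetric, so the 90% equal-tailed interval is θ = -4.3 ± z·1.75 with z = 1.645.
Half-width: 1.645 × 1.75 = 2.878.
-4.3 − 2.878 = -7.178; -4.3 + 2.878 = -1.422.

[-7.178, -1.422]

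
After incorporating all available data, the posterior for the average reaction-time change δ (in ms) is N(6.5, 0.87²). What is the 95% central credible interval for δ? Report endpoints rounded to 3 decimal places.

[4.795, 8.205]

The posterior is symmetric, so the 95% equal-tailed interval is δ = 6.5 ± z·0.87 with z = 1.960.
Half-width: 1.960 × 0.87 = 1.705.
6.5 − 1.705 = 4.795; 6.5 + 1.705 = 8.205.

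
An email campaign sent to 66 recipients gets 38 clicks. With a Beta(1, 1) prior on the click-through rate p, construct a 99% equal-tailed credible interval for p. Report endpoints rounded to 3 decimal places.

[0.418, 0.721]

Posterior: Beta(1+38, 1+28) = Beta(39, 29).
Equal-tailed 99% interval: the 0.005 and 0.995 quantiles of Beta(39, 29).
Posterior mean ≈ 0.574, SD ≈ 0.060; a Normal approximation gives roughly [0.420, 0.727].
Exact: F⁻¹(0.005) = 0.418; F⁻¹(0.995) = 0.721.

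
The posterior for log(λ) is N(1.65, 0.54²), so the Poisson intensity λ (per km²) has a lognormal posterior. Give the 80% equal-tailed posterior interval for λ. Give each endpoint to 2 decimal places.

On the log scale the 80% interval is 1.65 ± 1.282 × 0.54 = [0.9580, 2.3420].
Exponentiate: [e^0.9580, e^2.3420] = [2.61, 10.40].

[2.61, 10.40]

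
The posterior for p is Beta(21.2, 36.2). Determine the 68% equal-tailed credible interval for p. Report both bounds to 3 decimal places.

Posterior: Beta(21.2, 36.2).
Equal-tailed 68% interval: the 0.16 and 0.84 quantiles of Beta(21.2, 36.2).
Posterior mean ≈ 0.369, SD ≈ 0.063; a Normal approximation gives roughly [0.307, 0.432].
Exact: F⁻¹(0.16) = 0.306; F⁻¹(0.84) = 0.433.

[0.306, 0.433]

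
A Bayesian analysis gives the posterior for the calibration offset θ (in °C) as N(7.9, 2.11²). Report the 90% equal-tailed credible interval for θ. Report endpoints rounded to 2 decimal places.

The posterior is symmetric, so the 90% equal-tailed interval is θ = 7.9 ± z·2.11 with z = 1.645.
Half-width: 1.645 × 2.11 = 3.47.
7.9 − 3.47 = 4.43; 7.9 + 3.47 = 11.37.

[4.43, 11.37]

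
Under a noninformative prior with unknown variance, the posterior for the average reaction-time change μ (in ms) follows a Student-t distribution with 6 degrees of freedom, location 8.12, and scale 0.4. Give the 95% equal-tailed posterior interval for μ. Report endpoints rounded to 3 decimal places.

[7.141, 9.099]

The t_6 distribution is symmetric; the 95% interval is 8.12 ± t·0.4 with t_{0.975,6} = 2.447.
Half-width: 2.447 × 0.4 = 0.979.
8.12 − 0.979 = 7.141; 8.12 + 0.979 = 9.099.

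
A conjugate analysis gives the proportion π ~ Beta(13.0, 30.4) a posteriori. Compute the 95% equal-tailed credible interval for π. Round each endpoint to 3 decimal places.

[0.174, 0.442]

Posterior: Beta(13.0, 30.4).
Equal-tailed 95% interval: the 0.025 and 0.975 quantiles of Beta(13.0, 30.4).
Posterior mean ≈ 0.300, SD ≈ 0.069; a Normal approximation gives roughly [0.165, 0.434].
Exact: F⁻¹(0.025) = 0.174; F⁻¹(0.975) = 0.442.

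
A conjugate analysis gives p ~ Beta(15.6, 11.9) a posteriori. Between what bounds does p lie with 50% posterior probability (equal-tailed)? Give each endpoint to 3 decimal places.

Posterior: Beta(15.6, 11.9).
Equal-tailed 50% interval: the 0.25 and 0.75 quantiles of Beta(15.6, 11.9).
Posterior mean ≈ 0.567, SD ≈ 0.093; a Normal approximation gives roughly [0.505, 0.630].
Exact: F⁻¹(0.25) = 0.504; F⁻¹(0.75) = 0.632.

[0.504, 0.632]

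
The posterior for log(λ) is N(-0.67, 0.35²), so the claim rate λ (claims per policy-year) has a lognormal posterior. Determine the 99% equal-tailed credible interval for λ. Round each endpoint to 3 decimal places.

On the log scale the 99% interval is -0.67 ± 2.576 × 0.35 = [-1.5715, 0.2315].
Exponentiate: [e^-1.5715, e^0.2315] = [0.208, 1.261].

[0.208, 1.261]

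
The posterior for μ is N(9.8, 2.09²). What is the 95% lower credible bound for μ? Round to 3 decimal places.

6.362

Need L with P(μ ≥ L) = 0.95: L = 9.8 − z_{0.05}·2.09.
z = 1.645; L = 9.8 − 1.645 × 2.09 = 6.362.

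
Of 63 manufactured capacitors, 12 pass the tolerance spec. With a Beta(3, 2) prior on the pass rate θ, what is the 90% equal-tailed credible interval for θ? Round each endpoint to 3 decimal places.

Posterior: Beta(3+12, 2+51) = Beta(15, 53).
Equal-tailed 90% interval: the 0.05 and 0.95 quantiles of Beta(15, 53).
Posterior mean ≈ 0.221, SD ≈ 0.050; a Normal approximation gives roughly [0.138, 0.303].
Exact: F⁻¹(0.05) = 0.143; F⁻¹(0.95) = 0.307.

[0.143, 0.307]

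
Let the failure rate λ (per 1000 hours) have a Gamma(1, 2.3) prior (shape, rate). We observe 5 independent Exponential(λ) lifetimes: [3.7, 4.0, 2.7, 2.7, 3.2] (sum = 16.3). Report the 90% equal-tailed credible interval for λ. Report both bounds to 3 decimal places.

Posterior: Gamma(1+5, 2.3+16.3) = Gamma(6, 18.6) (shape, rate).
Equal-tailed 90% interval: Gamma(6, 18.6) quantiles at 0.05 and 0.95.
Posterior mean ≈ 0.323, SD ≈ 0.132; a Normal approximation gives roughly [0.106, 0.539].
Exact: lower = 0.140; upper = 0.565.

[0.140, 0.565]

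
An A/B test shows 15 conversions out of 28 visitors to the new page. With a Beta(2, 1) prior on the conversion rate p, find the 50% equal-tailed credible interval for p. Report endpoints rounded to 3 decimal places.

Posterior: Beta(2+15, 1+13) = Beta(17, 14).
Equal-tailed 50% interval: the 0.25 and 0.75 quantiles of Beta(17, 14).
Posterior mean ≈ 0.548, SD ≈ 0.088; a Normal approximation gives roughly [0.489, 0.608].
Exact: F⁻¹(0.25) = 0.488; F⁻¹(0.75) = 0.609.

[0.488, 0.609]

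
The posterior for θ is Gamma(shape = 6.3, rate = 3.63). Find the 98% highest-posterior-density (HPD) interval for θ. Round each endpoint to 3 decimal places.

[0.424, 3.509]

The posterior is unimodal and skewed, so the HPD interval has equal density at both endpoints and is the shortest 98% interval.
Solving f(0.424) = f(3.509) with F(3.509) − F(0.424) = 0.98 gives [0.424, 3.509].
For comparison, the equal-tailed interval is [0.536, 3.733]; the HPD is narrower and shifted toward the mode.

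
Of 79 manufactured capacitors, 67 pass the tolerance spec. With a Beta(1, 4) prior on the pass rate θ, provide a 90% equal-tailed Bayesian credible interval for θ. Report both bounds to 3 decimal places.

Posterior: Beta(1+67, 4+12) = Beta(68, 16).
Equal-tailed 90% interval: the 0.05 and 0.95 quantiles of Beta(68, 16).
Posterior mean ≈ 0.810, SD ≈ 0.043; a Normal approximation gives roughly [0.739, 0.880].
Exact: F⁻¹(0.05) = 0.735; F⁻¹(0.95) = 0.875.

[0.735, 0.875]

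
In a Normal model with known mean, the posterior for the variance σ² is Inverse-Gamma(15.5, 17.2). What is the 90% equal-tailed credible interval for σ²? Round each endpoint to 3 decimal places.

[0.765, 1.784]

Inverse-Gamma(15.5, 17.2) quantiles: F⁻¹(0.05) and F⁻¹(0.95).
Equivalently, 1/σ² ~ Gamma(15.5, rate = 17.2); invert its 0.95 and 0.05 quantiles.
Posterior mean ≈ 1.186, SD ≈ 0.323; a Normal approximation gives roughly [0.655, 1.717].
Exact: lower = 0.765; upper = 1.784.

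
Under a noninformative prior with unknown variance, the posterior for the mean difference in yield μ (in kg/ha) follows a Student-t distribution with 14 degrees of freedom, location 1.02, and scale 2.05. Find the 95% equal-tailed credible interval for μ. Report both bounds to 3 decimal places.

The t_14 distribution is symmetric; the 95% interval is 1.02 ± t·2.05 with t_{0.975,14} = 2.145.
Half-width: 2.145 × 2.05 = 4.397.
1.02 − 4.397 = -3.377; 1.02 + 4.397 = 5.417.

[-3.377, 5.417]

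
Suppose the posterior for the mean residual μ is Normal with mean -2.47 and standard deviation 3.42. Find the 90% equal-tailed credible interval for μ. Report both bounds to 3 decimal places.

[-8.095, 3.155]

The posterior is symmetric, so the 90% equal-tailed interval is μ = -2.47 ± z·3.42 with z = 1.645.
Half-width: 1.645 × 3.42 = 5.625.
-2.47 − 5.625 = -8.095; -2.47 + 5.625 = 3.155.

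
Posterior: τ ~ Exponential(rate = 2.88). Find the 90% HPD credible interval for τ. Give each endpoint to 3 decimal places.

[0.000, 0.800]

The exponential density is strictly decreasing on [0, ∞), so the HPD interval is anchored at 0: [0, q] with P(τ ≤ q) = 0.90.
q = −ln(1 − 0.90) / 2.88 = 2.3026 / 2.88 = 0.800.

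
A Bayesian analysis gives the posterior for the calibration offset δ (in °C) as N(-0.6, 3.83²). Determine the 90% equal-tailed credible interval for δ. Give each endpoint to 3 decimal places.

[-6.900, 5.700]

The posterior is symmetric, so the 90% equal-tailed interval is δ = -0.6 ± z·3.83 with z = 1.645.
Half-width: 1.645 × 3.83 = 6.300.
-0.6 − 6.300 = -6.900; -0.6 + 6.300 = 5.700.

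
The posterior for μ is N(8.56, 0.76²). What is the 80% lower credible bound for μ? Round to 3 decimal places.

Need L with P(μ ≥ L) = 0.80: L = 8.56 − z_{0.2}·0.76.
z = 0.842; L = 8.56 − 0.842 × 0.76 = 7.920.

7.920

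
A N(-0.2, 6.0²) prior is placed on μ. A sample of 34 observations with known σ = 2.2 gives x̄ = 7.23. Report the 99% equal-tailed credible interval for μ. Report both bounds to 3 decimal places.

Posterior precision = 1/6.0² + 34/2.2² = 0.0278 + 7.0248 = 7.0526, so posterior SD = 0.3766.
Posterior mean = (-0.2/6.0² + 34·7.23/2.2²) / 7.0526 = 7.2007.
Interval: 7.2007 ± 2.576 × 0.3766 → [6.231, 8.171].

[6.231, 8.171]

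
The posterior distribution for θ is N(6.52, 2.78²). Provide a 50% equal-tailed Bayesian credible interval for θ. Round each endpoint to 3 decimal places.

[4.645, 8.395]

The posterior is symmetric, so the 50% equal-tailed interval is θ = 6.52 ± z·2.78 with z = 0.674.
Half-width: 0.674 × 2.78 = 1.875.
6.52 − 1.875 = 4.645; 6.52 + 1.875 = 8.395.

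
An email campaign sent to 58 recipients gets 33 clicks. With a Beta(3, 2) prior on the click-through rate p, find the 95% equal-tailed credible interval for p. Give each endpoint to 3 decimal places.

[0.448, 0.690]

Posterior: Beta(3+33, 2+25) = Beta(36, 27).
Equal-tailed 95% interval: the 0.025 and 0.975 quantiles of Beta(36, 27).
Posterior mean ≈ 0.571, SD ≈ 0.062; a Normal approximation gives roughly [0.450, 0.693].
Exact: F⁻¹(0.025) = 0.448; F⁻¹(0.975) = 0.690.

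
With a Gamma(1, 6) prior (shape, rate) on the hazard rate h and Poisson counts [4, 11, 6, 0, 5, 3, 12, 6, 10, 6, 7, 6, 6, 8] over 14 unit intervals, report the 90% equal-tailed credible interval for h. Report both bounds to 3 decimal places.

[3.795, 5.362]

Posterior: Gamma(1+90, 6+14) = Gamma(91, 20) (shape, rate).
Equal-tailed 90% interval: Gamma(91, 20) quantiles at 0.05 and 0.95.
Posterior mean ≈ 4.550, SD ≈ 0.477; a Normal approximation gives roughly [3.765, 5.335].
Exact: lower = 3.795; upper = 5.362.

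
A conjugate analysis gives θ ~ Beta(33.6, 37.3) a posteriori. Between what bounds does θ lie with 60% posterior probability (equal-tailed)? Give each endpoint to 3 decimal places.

Posterior: Beta(33.6, 37.3).
Equal-tailed 60% interval: the 0.2 and 0.8 quantiles of Beta(33.6, 37.3).
Posterior mean ≈ 0.474, SD ≈ 0.059; a Normal approximation gives roughly [0.424, 0.523].
Exact: F⁻¹(0.2) = 0.424; F⁻¹(0.8) = 0.524.

[0.424, 0.524]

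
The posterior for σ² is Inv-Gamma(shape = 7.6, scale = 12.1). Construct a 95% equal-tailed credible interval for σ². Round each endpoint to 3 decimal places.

Inverse-Gamma(7.6, 12.1) quantiles: F⁻¹(0.025) and F⁻¹(0.975).
Equivalently, 1/σ² ~ Gamma(7.6, rate = 12.1); invert its 0.975 and 0.025 quantiles.
Posterior mean ≈ 1.833, SD ≈ 0.775; a Normal approximation gives roughly [0.315, 3.352].
Exact: lower = 0.872; upper = 3.787.

[0.872, 3.787]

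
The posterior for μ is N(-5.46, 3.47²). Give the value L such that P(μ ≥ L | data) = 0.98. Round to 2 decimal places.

-12.59

Need L with P(μ ≥ L) = 0.98: L = -5.46 − z_{0.02}·3.47.
z = 2.054; L = -5.46 − 2.054 × 3.47 = -12.59.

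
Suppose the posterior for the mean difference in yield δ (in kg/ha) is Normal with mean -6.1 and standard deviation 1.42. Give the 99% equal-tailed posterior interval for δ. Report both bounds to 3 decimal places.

The posterior is symmetric, so the 99% equal-tailed interval is δ = -6.1 ± z·1.42 with z = 2.576.
Half-width: 2.576 × 1.42 = 3.658.
-6.1 − 3.658 = -9.758; -6.1 + 3.658 = -2.442.

[-9.758, -2.442]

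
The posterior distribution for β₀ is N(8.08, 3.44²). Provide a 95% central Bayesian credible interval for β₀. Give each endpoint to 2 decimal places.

[1.34, 14.82]

The posterior is symmetric, so the 95% equal-tailed interval is β₀ = 8.08 ± z·3.44 with z = 1.960.
Half-width: 1.960 × 3.44 = 6.74.
8.08 − 6.74 = 1.34; 8.08 + 6.74 = 14.82.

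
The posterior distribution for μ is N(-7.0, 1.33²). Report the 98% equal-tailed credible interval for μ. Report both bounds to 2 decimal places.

[-10.09, -3.91]

The posterior is symmetric, so the 98% equal-tailed interval is μ = -7.0 ± z·1.33 with z = 2.326.
Half-width: 2.326 × 1.33 = 3.09.
-7.0 − 3.09 = -10.09; -7.0 + 3.09 = -3.91.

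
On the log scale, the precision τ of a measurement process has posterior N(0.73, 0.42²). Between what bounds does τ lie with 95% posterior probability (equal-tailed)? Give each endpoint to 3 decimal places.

On the log scale the 95% interval is 0.73 ± 1.960 × 0.42 = [-0.0932, 1.5532].
Exponentiate: [e^-0.0932, e^1.5532] = [0.911, 4.726].

[0.911, 4.726]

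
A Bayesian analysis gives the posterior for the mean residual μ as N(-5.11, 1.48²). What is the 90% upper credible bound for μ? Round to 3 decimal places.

Need U with P(μ ≤ U) = 0.90: U = -5.11 + z_{0.1}·1.48.
z = 1.282; U = -5.11 + 1.282 × 1.48 = -3.213.

-3.213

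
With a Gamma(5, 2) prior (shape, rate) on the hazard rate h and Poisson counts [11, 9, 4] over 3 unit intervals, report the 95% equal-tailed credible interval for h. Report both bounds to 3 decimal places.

Posterior: Gamma(5+24, 2+3) = Gamma(29, 5) (shape, rate).
Equal-tailed 95% interval: Gamma(29, 5) quantiles at 0.025 and 0.975.
Posterior mean ≈ 5.800, SD ≈ 1.077; a Normal approximation gives roughly [3.689, 7.911].
Exact: lower = 3.884; upper = 8.094.

[3.884, 8.094]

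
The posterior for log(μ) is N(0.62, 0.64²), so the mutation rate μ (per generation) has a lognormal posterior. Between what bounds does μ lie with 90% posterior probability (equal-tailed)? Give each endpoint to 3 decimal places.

[0.649, 5.327]

On the log scale the 90% interval is 0.62 ± 1.645 × 0.64 = [-0.4327, 1.6727].
Exponentiate: [e^-0.4327, e^1.6727] = [0.649, 5.327].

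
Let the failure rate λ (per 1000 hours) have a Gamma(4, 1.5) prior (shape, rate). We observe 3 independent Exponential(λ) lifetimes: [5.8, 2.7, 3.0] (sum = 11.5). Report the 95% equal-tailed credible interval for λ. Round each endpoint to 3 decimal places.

Posterior: Gamma(4+3, 1.5+11.5) = Gamma(7, 13.0) (shape, rate).
Equal-tailed 95% interval: Gamma(7, 13.0) quantiles at 0.025 and 0.975.
Posterior mean ≈ 0.538, SD ≈ 0.204; a Normal approximation gives roughly [0.140, 0.937].
Exact: lower = 0.216; upper = 1.005.

[0.216, 1.005]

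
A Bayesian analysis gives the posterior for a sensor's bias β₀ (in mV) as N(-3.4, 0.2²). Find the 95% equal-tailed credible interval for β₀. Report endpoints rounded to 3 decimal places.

The posterior is symmetric, so the 95% equal-tailed interval is β₀ = -3.4 ± z·0.2 with z = 1.960.
Half-width: 1.960 × 0.2 = 0.392.
-3.4 − 0.392 = -3.792; -3.4 + 0.392 = -3.008.

[-3.792, -3.008]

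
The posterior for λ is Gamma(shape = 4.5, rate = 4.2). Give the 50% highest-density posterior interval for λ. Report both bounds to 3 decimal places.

The posterior is unimodal and skewed, so the HPD interval has equal density at both endpoints and is the shortest 50% interval.
Solving f(0.562) = f(1.180) with F(1.180) − F(0.562) = 0.50 gives [0.562, 1.180].
For comparison, the equal-tailed interval is [0.702, 1.356]; the HPD is narrower and shifted toward the mode.

[0.562, 1.180]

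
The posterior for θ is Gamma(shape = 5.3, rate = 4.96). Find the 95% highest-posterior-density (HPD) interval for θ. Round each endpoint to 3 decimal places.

The posterior is unimodal and skewed, so the HPD interval has equal density at both endpoints and is the shortest 95% interval.
Solving f(0.276) = f(1.989) with F(1.989) − F(0.276) = 0.95 gives [0.276, 1.989].
For comparison, the equal-tailed interval is [0.361, 2.152]; the HPD is narrower and shifted toward the mode.

[0.276, 1.989]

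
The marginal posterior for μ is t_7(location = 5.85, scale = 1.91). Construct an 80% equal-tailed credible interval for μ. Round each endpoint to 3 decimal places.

The t_7 distribution is symmetric; the 80% interval is 5.85 ± t·1.91 with t_{0.9,7} = 1.415.
Half-width: 1.415 × 1.91 = 2.703.
5.85 − 2.703 = 3.147; 5.85 + 2.703 = 8.553.

[3.147, 8.553]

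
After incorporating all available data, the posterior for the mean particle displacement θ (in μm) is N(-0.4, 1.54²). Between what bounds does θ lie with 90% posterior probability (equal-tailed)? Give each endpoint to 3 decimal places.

The posterior is symmetric, so the 90% equal-tailed interval is θ = -0.4 ± z·1.54 with z = 1.645.
Half-width: 1.645 × 1.54 = 2.533.
-0.4 − 2.533 = -2.933; -0.4 + 2.533 = 2.133.

[-2.933, 2.133]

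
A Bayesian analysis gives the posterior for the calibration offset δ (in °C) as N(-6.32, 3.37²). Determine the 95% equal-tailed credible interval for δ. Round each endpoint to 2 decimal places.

[-12.93, 0.29]

The posterior is symmetric, so the 95% equal-tailed interval is δ = -6.32 ± z·3.37 with z = 1.960.
Half-width: 1.960 × 3.37 = 6.61.
-6.32 − 6.61 = -12.93; -6.32 + 6.61 = 0.29.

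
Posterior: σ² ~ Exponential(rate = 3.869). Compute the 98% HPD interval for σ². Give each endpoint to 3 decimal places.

[0.000, 1.011]

The exponential density is strictly decreasing on [0, ∞), so the HPD interval is anchored at 0: [0, q] with P(σ² ≤ q) = 0.98.
q = −ln(1 − 0.98) / 3.869 = 3.9120 / 3.869 = 1.011.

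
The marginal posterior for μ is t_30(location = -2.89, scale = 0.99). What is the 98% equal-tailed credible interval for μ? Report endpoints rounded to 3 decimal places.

The t_30 distribution is symmetric; the 98% interval is -2.89 ± t·0.99 with t_{0.99,30} = 2.457.
Half-width: 2.457 × 0.99 = 2.433.
-2.89 − 2.433 = -5.323; -2.89 + 2.433 = -0.457.

[-5.323, -0.457]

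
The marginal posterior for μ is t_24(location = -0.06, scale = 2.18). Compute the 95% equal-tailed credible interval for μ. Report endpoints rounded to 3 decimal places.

[-4.559, 4.439]

The t_24 distribution is symmetric; the 95% interval is -0.06 ± t·2.18 with t_{0.975,24} = 2.064.
Half-width: 2.064 × 2.18 = 4.499.
-0.06 − 4.499 = -4.559; -0.06 + 4.499 = 4.439.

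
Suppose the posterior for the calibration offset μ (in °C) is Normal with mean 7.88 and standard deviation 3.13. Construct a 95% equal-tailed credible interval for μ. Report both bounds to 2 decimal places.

[1.75, 14.01]

The posterior is symmetric, so the 95% equal-tailed interval is μ = 7.88 ± z·3.13 with z = 1.960.
Half-width: 1.960 × 3.13 = 6.13.
7.88 − 6.13 = 1.75; 7.88 + 6.13 = 14.01.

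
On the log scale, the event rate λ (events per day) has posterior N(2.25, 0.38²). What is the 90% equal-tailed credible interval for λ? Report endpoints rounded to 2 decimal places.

On the log scale the 90% interval is 2.25 ± 1.645 × 0.38 = [1.6250, 2.8750].
Exponentiate: [e^1.6250, e^2.8750] = [5.08, 17.73].

[5.08, 17.73]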